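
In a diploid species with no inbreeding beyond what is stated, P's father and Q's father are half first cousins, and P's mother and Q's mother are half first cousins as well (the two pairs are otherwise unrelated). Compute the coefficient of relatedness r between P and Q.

Wright's path rule: contributions from independent ancestry routes add.
P and Q are related in two ways: half second cousins through their fathers (r = 1/64) and half second cousins through their mothers (r = 1/64).
r = 1/64 + 1/64 = 0.03125.

0.03125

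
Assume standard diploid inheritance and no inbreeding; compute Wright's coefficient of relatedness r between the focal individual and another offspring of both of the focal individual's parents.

Each parent–offspring link contributes a factor of 1/2, and independent paths through distinct common ancestors add.
Full sibs share both parents — two paths of length 2: r = 2·(1/2)^2 = 1/2.

0.5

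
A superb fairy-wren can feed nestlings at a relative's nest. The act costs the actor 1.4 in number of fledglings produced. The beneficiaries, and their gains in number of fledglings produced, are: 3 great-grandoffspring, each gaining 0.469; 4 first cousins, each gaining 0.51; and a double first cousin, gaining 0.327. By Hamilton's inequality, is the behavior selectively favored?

No

Hamilton's rule: the trait is favored when the sum of r·B over every recipient exceeds the actor's cost C.
r to a great-grandoffspring = 0.125 (three parent–offspring links: r = (1/2)^3 = 1/8).
r to a first cousin = 1/8 (first cousins share one grandparent pair — two paths of length 4: r = 2·(1/2)^4 = 1/8).
r to a double first cousin = 0.25 (double first cousins share both grandparent pairs — four paths of length 4: r = 4·(1/2)^4 = 1/4).
Summing one r·B term per recipient: 3·0.125·0.469 + 4·0.125·0.51 + 1·0.25·0.327 = 0.512625.
0.512625 < 1.4: the indirect benefit is less than the cost.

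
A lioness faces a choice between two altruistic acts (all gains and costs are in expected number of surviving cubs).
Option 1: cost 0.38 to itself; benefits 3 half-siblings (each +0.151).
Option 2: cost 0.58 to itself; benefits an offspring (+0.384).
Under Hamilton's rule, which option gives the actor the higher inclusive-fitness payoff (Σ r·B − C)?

Option 1: r to a half-sibling = 0.25.
Option 1: Σ r·B − C = (3·0.25·0.151) − 0.38 = -0.26675.
Option 2: r to an offspring = 0.5.
Option 2: Σ r·B − C = (1·0.5·0.384) − 0.58 = -0.388.
Option 1 has the higher net inclusive-fitness payoff.

Option 1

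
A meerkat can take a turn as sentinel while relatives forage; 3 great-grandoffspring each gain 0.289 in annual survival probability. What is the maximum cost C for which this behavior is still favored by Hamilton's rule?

r to a great-grandoffspring = 1/8 (three parent–offspring links: r = (1/2)^3 = 1/8).
Hamilton's rule: n·r·B > C, so the trait is favored while C < n·r·B = 3·0.125·0.289 = 0.108375.

0.108375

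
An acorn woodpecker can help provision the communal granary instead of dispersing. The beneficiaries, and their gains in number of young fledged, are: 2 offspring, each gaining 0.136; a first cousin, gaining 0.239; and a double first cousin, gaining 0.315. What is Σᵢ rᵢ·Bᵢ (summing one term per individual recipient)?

r to an offspring = 0.5 (one parent–offspring link: r = (1/2)^1 = 1/2).
r to a first cousin = 0.125 (first cousins share one grandparent pair — two paths of length 4: r = 2·(1/2)^4 = 1/8).
r to a double first cousin = 0.25 (double first cousins share both grandparent pairs — four paths of length 4: r = 4·(1/2)^4 = 1/4).
Summing one r·B term per recipient: 2·0.5·0.136 + 1·0.125·0.239 + 1·0.25·0.315 = 0.244625.

0.244625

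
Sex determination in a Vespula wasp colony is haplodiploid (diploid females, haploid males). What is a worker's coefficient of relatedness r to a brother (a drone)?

Her haploid brother carries none of their father's genes and a random half of their mother's genome; that half matches the maternal half of her own genome with probability 1/2: r = 1/2 · 1/2 = 1/4.

0.25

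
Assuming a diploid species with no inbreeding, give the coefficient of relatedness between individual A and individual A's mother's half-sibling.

Each parent–offspring link contributes a factor of 1/2, and independent paths through distinct common ancestors add.
Half-aunt/uncle↔niece/nephew: one path of length 3: r = (1/2)^3 = 1/8.

0.125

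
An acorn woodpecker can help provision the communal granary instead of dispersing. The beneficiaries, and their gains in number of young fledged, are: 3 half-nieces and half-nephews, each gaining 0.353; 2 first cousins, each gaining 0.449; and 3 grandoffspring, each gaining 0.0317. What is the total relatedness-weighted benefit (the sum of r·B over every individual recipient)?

0.2684

r to a half-niece or half-nephew = 1/8 (half-aunt/uncle↔niece/nephew: one path of length 3: r = (1/2)^3 = 1/8).
r to a first cousin = 0.125 (first cousins share one grandparent pair — two paths of length 4: r = 2·(1/2)^4 = 1/8).
r to a grandoffspring = 1/4 (two parent–offspring links: r = (1/2)^2 = 1/4).
Summing one r·B term per recipient: 3·0.125·0.353 + 2·0.125·0.449 + 3·0.25·0.0317 = 0.2684.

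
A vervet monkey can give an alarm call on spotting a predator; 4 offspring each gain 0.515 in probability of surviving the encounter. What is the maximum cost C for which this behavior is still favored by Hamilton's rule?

1.03

r to an offspring = 1/2 (one parent–offspring link: r = (1/2)^1 = 1/2).
Hamilton's rule: n·r·B > C, so the trait is favored while C < n·r·B = 4·0.5·0.515 = 1.03.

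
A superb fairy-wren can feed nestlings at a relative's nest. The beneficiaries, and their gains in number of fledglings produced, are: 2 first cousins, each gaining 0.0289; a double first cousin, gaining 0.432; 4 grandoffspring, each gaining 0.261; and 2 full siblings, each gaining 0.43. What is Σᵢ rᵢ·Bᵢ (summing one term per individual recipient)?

r to a first cousin = 0.125 (first cousins share one grandparent pair — two paths of length 4: r = 2·(1/2)^4 = 1/8).
r to a double first cousin = 0.25 (double first cousins share both grandparent pairs — four paths of length 4: r = 4·(1/2)^4 = 1/4).
r to a grandoffspring = 0.25 (two parent–offspring links: r = (1/2)^2 = 1/4).
r to a full sibling = 1/2 (full sibs share both parents — two paths of length 2: r = 2·(1/2)^2 = 1/2).
Summing one r·B term per recipient: 2·0.125·0.0289 + 1·0.25·0.432 + 4·0.25·0.261 + 2·0.5·0.43 = 0.806225.

0.806225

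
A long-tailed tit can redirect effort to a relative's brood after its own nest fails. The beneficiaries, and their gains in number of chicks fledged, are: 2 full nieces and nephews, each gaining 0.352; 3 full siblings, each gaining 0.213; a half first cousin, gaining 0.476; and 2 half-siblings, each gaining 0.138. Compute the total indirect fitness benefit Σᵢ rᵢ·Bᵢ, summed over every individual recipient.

r to a full niece or nephew = 0.25 (full aunt/uncle↔niece/nephew: two paths of length 3 through the shared grandparent pair: r = 2·(1/2)^3 = 1/4).
r to a full sibling = 0.5 (full sibs share both parents — two paths of length 2: r = 2·(1/2)^2 = 1/2).
r to a half first cousin = 0.0625 (half first cousins share one grandparent — one path of length 4: r = (1/2)^4 = 1/16).
r to a half-sibling = 0.25 (half-sibs share one parent — one path of length 2: r = (1/2)^2 = 1/4).
Summing one r·B term per recipient: 2·0.25·0.352 + 3·0.5·0.213 + 1·0.0625·0.476 + 2·0.25·0.138 = 0.59425.

0.59425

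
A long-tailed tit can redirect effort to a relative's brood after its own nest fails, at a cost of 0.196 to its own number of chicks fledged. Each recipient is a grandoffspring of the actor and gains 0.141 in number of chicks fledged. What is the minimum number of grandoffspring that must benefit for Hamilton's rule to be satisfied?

6

r to a grandoffspring = 0.25 (two parent–offspring links: r = (1/2)^2 = 1/4).
Hamilton's rule: n·r·B > C  ⇒  n > C/(r·B) = 0.196/(0.25·0.141) = 5.56.
The smallest integer exceeding 5.56 is 6.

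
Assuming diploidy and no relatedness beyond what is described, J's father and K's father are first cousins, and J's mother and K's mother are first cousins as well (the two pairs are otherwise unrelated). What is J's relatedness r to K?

0.0625

With two independent routes of shared ancestry, r is the sum of the two contributions.
J and K are related in two ways: second cousins through their fathers (r = 1/32) and second cousins through their mothers (r = 1/32).
r = 1/32 + 1/32 = 0.0625.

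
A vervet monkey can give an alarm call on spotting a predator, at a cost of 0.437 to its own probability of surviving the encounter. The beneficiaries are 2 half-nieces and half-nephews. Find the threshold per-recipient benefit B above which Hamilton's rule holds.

1.748

r to a half-niece or half-nephew = 1/8 (half-aunt/uncle↔niece/nephew: one path of length 3: r = (1/2)^3 = 1/8).
Hamilton's rule with n recipients of equal r: n·r·B > C, so B > C/(n·r) = 0.437/(2·0.125) = 1.748.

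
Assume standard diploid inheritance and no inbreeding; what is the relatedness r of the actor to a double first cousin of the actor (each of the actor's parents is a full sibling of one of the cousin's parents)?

Each parent–offspring link contributes a factor of 1/2, and independent paths through distinct common ancestors add.
Double first cousins share both grandparent pairs — four paths of length 4: r = 4·(1/2)^4 = 1/4.

0.25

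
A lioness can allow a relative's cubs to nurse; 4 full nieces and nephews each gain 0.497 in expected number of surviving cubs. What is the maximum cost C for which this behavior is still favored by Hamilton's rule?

r to a full niece or nephew = 0.25 (full aunt/uncle↔niece/nephew: two paths of length 3 through the shared grandparent pair: r = 2·(1/2)^3 = 1/4).
Hamilton's rule: n·r·B > C, so the trait is favored while C < n·r·B = 4·0.25·0.497 = 0.497.

0.497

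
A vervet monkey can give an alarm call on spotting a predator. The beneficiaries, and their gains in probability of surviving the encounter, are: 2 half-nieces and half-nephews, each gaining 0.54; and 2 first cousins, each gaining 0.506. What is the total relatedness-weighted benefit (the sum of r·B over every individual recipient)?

0.2615

r to a half-niece or half-nephew = 0.125 (half-aunt/uncle↔niece/nephew: one path of length 3: r = (1/2)^3 = 1/8).
r to a first cousin = 1/8 (first cousins share one grandparent pair — two paths of length 4: r = 2·(1/2)^4 = 1/8).
Summing one r·B term per recipient: 2·0.125·0.54 + 2·0.125·0.506 = 0.2615.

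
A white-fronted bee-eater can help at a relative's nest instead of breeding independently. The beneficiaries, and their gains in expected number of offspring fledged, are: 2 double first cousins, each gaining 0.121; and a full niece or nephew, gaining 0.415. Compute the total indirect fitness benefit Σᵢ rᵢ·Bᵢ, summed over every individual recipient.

0.16425

r to a double first cousin = 1/4 (double first cousins share both grandparent pairs — four paths of length 4: r = 4·(1/2)^4 = 1/4).
r to a full niece or nephew = 0.25 (full aunt/uncle↔niece/nephew: two paths of length 3 through the shared grandparent pair: r = 2·(1/2)^3 = 1/4).
Summing one r·B term per recipient: 2·0.25·0.121 + 1·0.25·0.415 = 0.16425.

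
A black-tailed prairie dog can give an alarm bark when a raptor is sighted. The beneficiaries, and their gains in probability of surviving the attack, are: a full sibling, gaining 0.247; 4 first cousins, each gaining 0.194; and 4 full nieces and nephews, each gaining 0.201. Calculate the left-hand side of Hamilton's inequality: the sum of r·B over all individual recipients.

0.4215

r to a full sibling = 0.5 (full sibs share both parents — two paths of length 2: r = 2·(1/2)^2 = 1/2).
r to a first cousin = 1/8 (first cousins share one grandparent pair — two paths of length 4: r = 2·(1/2)^4 = 1/8).
r to a full niece or nephew = 1/4 (full aunt/uncle↔niece/nephew: two paths of length 3 through the shared grandparent pair: r = 2·(1/2)^3 = 1/4).
Summing one r·B term per recipient: 1·0.5·0.247 + 4·0.125·0.194 + 4·0.25·0.201 = 0.4215.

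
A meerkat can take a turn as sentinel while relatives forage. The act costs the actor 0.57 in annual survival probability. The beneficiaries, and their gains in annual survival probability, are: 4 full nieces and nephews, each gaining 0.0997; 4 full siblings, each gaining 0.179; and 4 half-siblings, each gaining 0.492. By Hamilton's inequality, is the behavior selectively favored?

Yes

Hamilton's rule: the trait is favored when the sum of r·B over every recipient exceeds the actor's cost C.
r to a full niece or nephew = 1/4 (full aunt/uncle↔niece/nephew: two paths of length 3 through the shared grandparent pair: r = 2·(1/2)^3 = 1/4).
r to a full sibling = 0.5 (full sibs share both parents — two paths of length 2: r = 2·(1/2)^2 = 1/2).
r to a half-sibling = 0.25 (half-sibs share one parent — one path of length 2: r = (1/2)^2 = 1/4).
Summing one r·B term per recipient: 4·0.25·0.0997 + 4·0.5·0.179 + 4·0.25·0.492 = 0.9497.
0.9497 > 0.57: the indirect benefit exceeds the cost.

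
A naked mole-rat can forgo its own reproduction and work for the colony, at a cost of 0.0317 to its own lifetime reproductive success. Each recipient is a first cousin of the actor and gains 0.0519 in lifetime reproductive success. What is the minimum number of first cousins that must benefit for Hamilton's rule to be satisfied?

5

r to a first cousin = 1/8 (first cousins share one grandparent pair — two paths of length 4: r = 2·(1/2)^4 = 1/8).
Hamilton's rule: n·r·B > C  ⇒  n > C/(r·B) = 0.0317/(0.125·0.0519) = 4.886.
The smallest integer exceeding 4.886 is 5.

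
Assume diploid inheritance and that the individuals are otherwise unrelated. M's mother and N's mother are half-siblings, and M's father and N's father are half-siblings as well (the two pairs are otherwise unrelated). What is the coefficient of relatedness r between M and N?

0.125

Wright's path rule: contributions from independent ancestry routes add.
M and N are related in two ways: half first cousins through their mothers (r = 1/16) and half first cousins through their fathers (r = 1/16).
r = 1/16 + 1/16 = 0.125.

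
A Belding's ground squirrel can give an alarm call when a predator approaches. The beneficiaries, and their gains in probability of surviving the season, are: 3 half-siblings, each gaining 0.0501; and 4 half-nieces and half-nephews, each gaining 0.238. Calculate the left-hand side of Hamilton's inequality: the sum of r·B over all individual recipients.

r to a half-sibling = 0.25 (half-sibs share one parent — one path of length 2: r = (1/2)^2 = 1/4).
r to a half-niece or half-nephew = 0.125 (half-aunt/uncle↔niece/nephew: one path of length 3: r = (1/2)^3 = 1/8).
Summing one r·B term per recipient: 3·0.25·0.0501 + 4·0.125·0.238 = 0.156575.

0.156575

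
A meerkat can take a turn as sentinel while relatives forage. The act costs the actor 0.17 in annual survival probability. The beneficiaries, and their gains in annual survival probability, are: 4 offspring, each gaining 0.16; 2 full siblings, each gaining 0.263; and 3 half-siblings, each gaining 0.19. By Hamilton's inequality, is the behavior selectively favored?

Hamilton's rule: the trait is favored when the sum of r·B over every recipient exceeds the actor's cost C.
r to an offspring = 1/2 (one parent–offspring link: r = (1/2)^1 = 1/2).
r to a full sibling = 1/2 (full sibs share both parents — two paths of length 2: r = 2·(1/2)^2 = 1/2).
r to a half-sibling = 0.25 (half-sibs share one parent — one path of length 2: r = (1/2)^2 = 1/4).
Summing one r·B term per recipient: 4·0.5·0.16 + 2·0.5·0.263 + 3·0.25·0.19 = 0.7255.
0.7255 > 0.17: the indirect benefit exceeds the cost.

Yes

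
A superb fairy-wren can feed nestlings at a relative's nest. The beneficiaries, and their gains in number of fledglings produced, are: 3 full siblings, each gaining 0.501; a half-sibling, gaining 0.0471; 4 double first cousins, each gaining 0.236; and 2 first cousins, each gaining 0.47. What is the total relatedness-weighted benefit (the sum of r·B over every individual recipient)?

1.116775

r to a full sibling = 0.5 (full sibs share both parents — two paths of length 2: r = 2·(1/2)^2 = 1/2).
r to a half-sibling = 0.25 (half-sibs share one parent — one path of length 2: r = (1/2)^2 = 1/4).
r to a double first cousin = 0.25 (double first cousins share both grandparent pairs — four paths of length 4: r = 4·(1/2)^4 = 1/4).
r to a first cousin = 1/8 (first cousins share one grandparent pair — two paths of length 4: r = 2·(1/2)^4 = 1/8).
Summing one r·B term per recipient: 3·0.5·0.501 + 1·0.25·0.0471 + 4·0.25·0.236 + 2·0.125·0.47 = 1.116775.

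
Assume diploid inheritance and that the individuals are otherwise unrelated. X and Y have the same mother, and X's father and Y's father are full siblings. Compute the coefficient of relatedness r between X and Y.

With two independent routes of shared ancestry, r is the sum of the two contributions.
X and Y are related in two ways: half-sibs through their shared mother (r = 1/4) and first cousins through their fathers (r = 1/8).
r = 1/4 + 1/8 = 3/8 = 0.375.

0.375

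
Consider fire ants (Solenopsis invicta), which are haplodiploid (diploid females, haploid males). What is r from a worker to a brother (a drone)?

Her haploid brother carries none of their father's genes and a random half of their mother's genome; that half matches the maternal half of her own genome with probability 1/2: r = 1/2 · 1/2 = 1/4.

0.25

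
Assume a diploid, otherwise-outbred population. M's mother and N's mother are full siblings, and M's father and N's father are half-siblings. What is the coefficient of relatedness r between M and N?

Wright's path rule: contributions from independent ancestry routes add.
M and N are related in two ways: first cousins through their mothers (r = 1/8) and half first cousins through their fathers (r = 1/16).
r = 1/8 + 1/16 = 0.1875.

0.1875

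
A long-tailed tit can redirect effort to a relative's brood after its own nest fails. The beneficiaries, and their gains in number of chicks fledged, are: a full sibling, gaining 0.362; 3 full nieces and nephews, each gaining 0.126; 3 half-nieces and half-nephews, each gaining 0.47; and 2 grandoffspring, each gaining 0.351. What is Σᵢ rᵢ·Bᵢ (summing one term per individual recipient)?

r to a full sibling = 1/2 (full sibs share both parents — two paths of length 2: r = 2·(1/2)^2 = 1/2).
r to a full niece or nephew = 1/4 (full aunt/uncle↔niece/nephew: two paths of length 3 through the shared grandparent pair: r = 2·(1/2)^3 = 1/4).
r to a half-niece or half-nephew = 1/8 (half-aunt/uncle↔niece/nephew: one path of length 3: r = (1/2)^3 = 1/8).
r to a grandoffspring = 1/4 (two parent–offspring links: r = (1/2)^2 = 1/4).
Summing one r·B term per recipient: 1·0.5·0.362 + 3·0.25·0.126 + 3·0.125·0.47 + 2·0.25·0.351 = 0.62725.

0.62725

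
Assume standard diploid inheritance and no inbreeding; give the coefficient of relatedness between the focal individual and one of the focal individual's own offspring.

0.5

Each parent–offspring link contributes a factor of 1/2, and independent paths through distinct common ancestors add.
One parent–offspring link: r = (1/2)^1 = 1/2.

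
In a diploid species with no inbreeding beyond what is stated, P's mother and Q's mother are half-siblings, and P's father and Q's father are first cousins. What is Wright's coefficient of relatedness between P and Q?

Wright's path rule: contributions from independent ancestry routes add.
P and Q are related in two ways: half first cousins through their mothers (r = 1/16) and second cousins through their fathers (r = 1/32).
r = 1/16 + 1/32 = 3/32 = 0.09375.

0.09375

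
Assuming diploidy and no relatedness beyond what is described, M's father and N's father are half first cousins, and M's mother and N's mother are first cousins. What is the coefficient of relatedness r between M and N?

0.046875

Relatedness sums over independent paths through distinct common ancestors.
M and N are related in two ways: half second cousins through their fathers (r = 1/64) and second cousins through their mothers (r = 1/32).
r = 1/64 + 1/32 = 3/64 = 0.046875.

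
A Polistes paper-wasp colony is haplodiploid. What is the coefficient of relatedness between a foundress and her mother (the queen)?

One meiotic link between diploid queen and diploid daughter: r = 1/2.

0.5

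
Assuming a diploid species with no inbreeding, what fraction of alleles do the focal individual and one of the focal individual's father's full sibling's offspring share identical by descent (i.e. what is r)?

Each parent–offspring link contributes a factor of 1/2, and independent paths through distinct common ancestors add.
First cousins share one grandparent pair — two paths of length 4: r = 2·(1/2)^4 = 1/8.

0.125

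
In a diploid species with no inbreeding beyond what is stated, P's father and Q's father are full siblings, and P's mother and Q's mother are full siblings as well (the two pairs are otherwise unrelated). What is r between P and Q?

Wright's path rule: contributions from independent ancestry routes add.
P and Q are related in two ways: first cousins through their fathers (r = 1/8) and first cousins through their mothers (r = 1/8) — i.e. double first cousins.
r = 1/8 + 1/8 = 0.25.

0.25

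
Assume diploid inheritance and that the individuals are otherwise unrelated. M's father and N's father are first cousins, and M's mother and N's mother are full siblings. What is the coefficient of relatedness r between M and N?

0.15625

With two independent routes of shared ancestry, r is the sum of the two contributions.
M and N are related in two ways: second cousins through their fathers (r = 1/32) and first cousins through their mothers (r = 1/8).
r = 1/32 + 1/8 = 0.15625.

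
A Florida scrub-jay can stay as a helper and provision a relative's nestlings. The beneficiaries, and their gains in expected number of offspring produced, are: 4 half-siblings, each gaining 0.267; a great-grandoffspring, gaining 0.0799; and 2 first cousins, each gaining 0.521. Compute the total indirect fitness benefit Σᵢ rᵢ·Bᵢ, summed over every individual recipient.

r to a half-sibling = 1/4 (half-sibs share one parent — one path of length 2: r = (1/2)^2 = 1/4).
r to a great-grandoffspring = 1/8 (three parent–offspring links: r = (1/2)^3 = 1/8).
r to a first cousin = 0.125 (first cousins share one grandparent pair — two paths of length 4: r = 2·(1/2)^4 = 1/8).
Summing one r·B term per recipient: 4·0.25·0.267 + 1·0.125·0.0799 + 2·0.125·0.521 = 0.4072375.

0.4072375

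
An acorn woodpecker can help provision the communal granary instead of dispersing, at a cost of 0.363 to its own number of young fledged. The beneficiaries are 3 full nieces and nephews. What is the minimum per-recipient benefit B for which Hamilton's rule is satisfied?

0.484

r to a full niece or nephew = 1/4 (full aunt/uncle↔niece/nephew: two paths of length 3 through the shared grandparent pair: r = 2·(1/2)^3 = 1/4).
Hamilton's rule with n recipients of equal r: n·r·B > C, so B > C/(n·r) = 0.363/(3·0.25) = 0.484.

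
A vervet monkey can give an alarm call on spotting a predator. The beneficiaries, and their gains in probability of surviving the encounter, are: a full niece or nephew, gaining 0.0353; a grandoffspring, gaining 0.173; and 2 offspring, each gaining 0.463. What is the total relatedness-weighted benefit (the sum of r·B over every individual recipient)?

0.515075

r to a full niece or nephew = 1/4 (full aunt/uncle↔niece/nephew: two paths of length 3 through the shared grandparent pair: r = 2·(1/2)^3 = 1/4).
r to a grandoffspring = 0.25 (two parent–offspring links: r = (1/2)^2 = 1/4).
r to an offspring = 1/2 (one parent–offspring link: r = (1/2)^1 = 1/2).
Summing one r·B term per recipient: 1·0.25·0.0353 + 1·0.25·0.173 + 2·0.5·0.463 = 0.515075.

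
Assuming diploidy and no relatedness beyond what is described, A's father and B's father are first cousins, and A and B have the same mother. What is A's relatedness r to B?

0.28125

With two independent routes of shared ancestry, r is the sum of the two contributions.
A and B are related in two ways: second cousins through their fathers (r = 1/32) and half-sibs through their shared mother (r = 1/4).
r = 1/32 + 1/4 = 0.28125.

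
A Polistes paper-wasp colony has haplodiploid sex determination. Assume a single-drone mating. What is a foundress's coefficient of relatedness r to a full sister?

0.75

Haplodiploid full sisters inherit their father's entire haploid genome identically (contributing 1/2) and on average half of their mother's contribution (1/2 · 1/2 = 1/4); r = 1/2 + 1/4 = 3/4.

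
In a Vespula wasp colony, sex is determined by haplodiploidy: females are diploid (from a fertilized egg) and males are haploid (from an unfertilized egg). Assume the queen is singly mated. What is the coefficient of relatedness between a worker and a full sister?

Haplodiploid full sisters inherit their father's entire haploid genome identically (contributing 1/2) and on average half of their mother's contribution (1/2 · 1/2 = 1/4); r = 1/2 + 1/4 = 3/4.

0.75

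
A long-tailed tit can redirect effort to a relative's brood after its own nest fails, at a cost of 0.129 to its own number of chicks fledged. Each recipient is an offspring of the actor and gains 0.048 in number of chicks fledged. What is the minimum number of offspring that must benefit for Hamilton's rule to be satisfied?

6

r to an offspring = 1/2 (one parent–offspring link: r = (1/2)^1 = 1/2).
Hamilton's rule: n·r·B > C  ⇒  n > C/(r·B) = 0.129/(0.5·0.048) = 5.375.
The smallest integer exceeding 5.375 is 6.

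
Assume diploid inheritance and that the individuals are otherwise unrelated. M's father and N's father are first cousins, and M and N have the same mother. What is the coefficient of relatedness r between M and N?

Independent pedigree routes through distinct common ancestors add.
M and N are related in two ways: second cousins through their fathers (r = 1/32) and half-sibs through their shared mother (r = 1/4).
r = 1/32 + 1/4 = 9/32 = 0.28125.

0.28125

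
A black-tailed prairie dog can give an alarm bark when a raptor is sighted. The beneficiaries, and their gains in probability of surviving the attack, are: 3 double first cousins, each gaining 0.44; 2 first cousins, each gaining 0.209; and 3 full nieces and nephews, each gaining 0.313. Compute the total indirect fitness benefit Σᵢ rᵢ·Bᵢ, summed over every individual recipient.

0.617

r to a double first cousin = 1/4 (double first cousins share both grandparent pairs — four paths of length 4: r = 4·(1/2)^4 = 1/4).
r to a first cousin = 0.125 (first cousins share one grandparent pair — two paths of length 4: r = 2·(1/2)^4 = 1/8).
r to a full niece or nephew = 1/4 (full aunt/uncle↔niece/nephew: two paths of length 3 through the shared grandparent pair: r = 2·(1/2)^3 = 1/4).
Summing one r·B term per recipient: 3·0.25·0.44 + 2·0.125·0.209 + 3·0.25·0.313 = 0.617.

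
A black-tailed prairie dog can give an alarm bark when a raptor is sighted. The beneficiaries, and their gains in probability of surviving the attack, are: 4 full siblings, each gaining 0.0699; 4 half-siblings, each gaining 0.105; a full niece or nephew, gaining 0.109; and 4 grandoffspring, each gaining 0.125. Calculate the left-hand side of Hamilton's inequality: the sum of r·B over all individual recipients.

0.39705

r to a full sibling = 0.5 (full sibs share both parents — two paths of length 2: r = 2·(1/2)^2 = 1/2).
r to a half-sibling = 0.25 (half-sibs share one parent — one path of length 2: r = (1/2)^2 = 1/4).
r to a full niece or nephew = 0.25 (full aunt/uncle↔niece/nephew: two paths of length 3 through the shared grandparent pair: r = 2·(1/2)^3 = 1/4).
r to a grandoffspring = 0.25 (two parent–offspring links: r = (1/2)^2 = 1/4).
Summing one r·B term per recipient: 4·0.5·0.0699 + 4·0.25·0.105 + 1·0.25·0.109 + 4·0.25·0.125 = 0.39705.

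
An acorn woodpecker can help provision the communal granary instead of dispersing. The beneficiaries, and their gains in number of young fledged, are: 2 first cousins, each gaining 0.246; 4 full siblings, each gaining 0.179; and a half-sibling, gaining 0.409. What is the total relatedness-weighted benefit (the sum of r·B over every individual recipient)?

r to a first cousin = 0.125 (first cousins share one grandparent pair — two paths of length 4: r = 2·(1/2)^4 = 1/8).
r to a full sibling = 1/2 (full sibs share both parents — two paths of length 2: r = 2·(1/2)^2 = 1/2).
r to a half-sibling = 0.25 (half-sibs share one parent — one path of length 2: r = (1/2)^2 = 1/4).
Summing one r·B term per recipient: 2·0.125·0.246 + 4·0.5·0.179 + 1·0.25·0.409 = 0.52175.

0.52175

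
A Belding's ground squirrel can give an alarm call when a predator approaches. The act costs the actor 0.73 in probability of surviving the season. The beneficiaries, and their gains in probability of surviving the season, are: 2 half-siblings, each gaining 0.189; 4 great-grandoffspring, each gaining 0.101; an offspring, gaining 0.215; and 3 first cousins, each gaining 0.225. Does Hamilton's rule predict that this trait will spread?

No

Hamilton's rule: the trait is favored when the sum of r·B over every recipient exceeds the actor's cost C.
r to a half-sibling = 0.25 (half-sibs share one parent — one path of length 2: r = (1/2)^2 = 1/4).
r to a great-grandoffspring = 1/8 (three parent–offspring links: r = (1/2)^3 = 1/8).
r to an offspring = 0.5 (one parent–offspring link: r = (1/2)^1 = 1/2).
r to a first cousin = 1/8 (first cousins share one grandparent pair — two paths of length 4: r = 2·(1/2)^4 = 1/8).
Summing one r·B term per recipient: 2·0.25·0.189 + 4·0.125·0.101 + 1·0.5·0.215 + 3·0.125·0.225 = 0.336875.
0.336875 < 0.73: the indirect benefit is less than the cost.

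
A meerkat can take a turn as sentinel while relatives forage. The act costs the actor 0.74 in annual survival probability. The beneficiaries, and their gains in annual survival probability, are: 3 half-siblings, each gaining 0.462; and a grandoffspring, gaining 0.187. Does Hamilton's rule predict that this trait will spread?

No

Hamilton's rule: the trait is favored when the sum of r·B over every recipient exceeds the actor's cost C.
r to a half-sibling = 1/4 (half-sibs share one parent — one path of length 2: r = (1/2)^2 = 1/4).
r to a grandoffspring = 1/4 (two parent–offspring links: r = (1/2)^2 = 1/4).
Summing one r·B term per recipient: 3·0.25·0.462 + 1·0.25·0.187 = 0.39325.
0.39325 < 0.74: the indirect benefit is less than the cost.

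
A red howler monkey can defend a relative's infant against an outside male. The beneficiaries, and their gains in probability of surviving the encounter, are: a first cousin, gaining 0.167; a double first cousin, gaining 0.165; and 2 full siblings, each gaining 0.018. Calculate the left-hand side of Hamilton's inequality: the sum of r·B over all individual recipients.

r to a first cousin = 1/8 (first cousins share one grandparent pair — two paths of length 4: r = 2·(1/2)^4 = 1/8).
r to a double first cousin = 1/4 (double first cousins share both grandparent pairs — four paths of length 4: r = 4·(1/2)^4 = 1/4).
r to a full sibling = 1/2 (full sibs share both parents — two paths of length 2: r = 2·(1/2)^2 = 1/2).
Summing one r·B term per recipient: 1·0.125·0.167 + 1·0.25·0.165 + 2·0.5·0.018 = 0.080125.

0.080125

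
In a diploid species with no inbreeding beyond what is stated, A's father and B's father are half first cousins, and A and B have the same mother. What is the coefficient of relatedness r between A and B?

Independent pedigree routes through distinct common ancestors add.
A and B are related in two ways: half second cousins through their fathers (r = 1/64) and half-sibs through their shared mother (r = 1/4).
r = 1/64 + 1/4 = 17/64 = 0.265625.

0.265625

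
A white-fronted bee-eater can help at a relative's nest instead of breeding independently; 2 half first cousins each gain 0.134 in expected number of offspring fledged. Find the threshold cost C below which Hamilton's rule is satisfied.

0.01675

r to a half first cousin = 1/16 (half first cousins share one grandparent — one path of length 4: r = (1/2)^4 = 1/16).
Hamilton's rule: n·r·B > C, so the trait is favored while C < n·r·B = 2·0.0625·0.134 = 0.01675.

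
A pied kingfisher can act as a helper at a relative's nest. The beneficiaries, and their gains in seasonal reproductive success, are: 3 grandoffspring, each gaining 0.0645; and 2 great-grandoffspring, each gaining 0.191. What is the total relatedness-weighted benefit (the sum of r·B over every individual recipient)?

0.096125

r to a grandoffspring = 0.25 (two parent–offspring links: r = (1/2)^2 = 1/4).
r to a great-grandoffspring = 0.125 (three parent–offspring links: r = (1/2)^3 = 1/8).
Summing one r·B term per recipient: 3·0.25·0.0645 + 2·0.125·0.191 = 0.096125.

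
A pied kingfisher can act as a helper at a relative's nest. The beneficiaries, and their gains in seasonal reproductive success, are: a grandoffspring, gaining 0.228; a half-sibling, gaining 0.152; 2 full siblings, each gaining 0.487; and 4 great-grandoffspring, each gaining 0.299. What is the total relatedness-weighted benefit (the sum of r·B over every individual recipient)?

0.7315

r to a grandoffspring = 1/4 (two parent–offspring links: r = (1/2)^2 = 1/4).
r to a half-sibling = 1/4 (half-sibs share one parent — one path of length 2: r = (1/2)^2 = 1/4).
r to a full sibling = 0.5 (full sibs share both parents — two paths of length 2: r = 2·(1/2)^2 = 1/2).
r to a great-grandoffspring = 1/8 (three parent–offspring links: r = (1/2)^3 = 1/8).
Summing one r·B term per recipient: 1·0.25·0.228 + 1·0.25·0.152 + 2·0.5·0.487 + 4·0.125·0.299 = 0.7315.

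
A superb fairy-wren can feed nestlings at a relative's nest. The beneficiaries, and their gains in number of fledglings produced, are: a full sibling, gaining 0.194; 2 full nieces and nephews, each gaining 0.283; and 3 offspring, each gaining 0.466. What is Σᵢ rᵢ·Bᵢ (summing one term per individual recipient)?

r to a full sibling = 1/2 (full sibs share both parents — two paths of length 2: r = 2·(1/2)^2 = 1/2).
r to a full niece or nephew = 0.25 (full aunt/uncle↔niece/nephew: two paths of length 3 through the shared grandparent pair: r = 2·(1/2)^3 = 1/4).
r to an offspring = 1/2 (one parent–offspring link: r = (1/2)^1 = 1/2).
Summing one r·B term per recipient: 1·0.5·0.194 + 2·0.25·0.283 + 3·0.5·0.466 = 0.9375.

0.9375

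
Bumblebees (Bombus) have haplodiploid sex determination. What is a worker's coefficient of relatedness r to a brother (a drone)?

Her haploid brother carries none of their father's genes and a random half of their mother's genome; that half matches the maternal half of her own genome with probability 1/2: r = 1/2 · 1/2 = 1/4.

0.25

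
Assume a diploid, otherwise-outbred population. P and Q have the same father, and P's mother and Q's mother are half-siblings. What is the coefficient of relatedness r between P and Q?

Relatedness sums over independent paths through distinct common ancestors.
P and Q are related in two ways: half-sibs through their shared father (r = 1/4) and half first cousins through their mothers (r = 1/16).
r = 1/4 + 1/16 = 0.3125.

0.3125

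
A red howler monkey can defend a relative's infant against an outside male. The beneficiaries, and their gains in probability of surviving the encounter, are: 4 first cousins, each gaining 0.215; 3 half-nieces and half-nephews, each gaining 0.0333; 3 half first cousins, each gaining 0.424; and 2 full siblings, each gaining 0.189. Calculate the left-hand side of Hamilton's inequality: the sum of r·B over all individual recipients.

0.3884875

r to a first cousin = 1/8 (first cousins share one grandparent pair — two paths of length 4: r = 2·(1/2)^4 = 1/8).
r to a half-niece or half-nephew = 1/8 (half-aunt/uncle↔niece/nephew: one path of length 3: r = (1/2)^3 = 1/8).
r to a half first cousin = 0.0625 (half first cousins share one grandparent — one path of length 4: r = (1/2)^4 = 1/16).
r to a full sibling = 0.5 (full sibs share both parents — two paths of length 2: r = 2·(1/2)^2 = 1/2).
Summing one r·B term per recipient: 4·0.125·0.215 + 3·0.125·0.0333 + 3·0.0625·0.424 + 2·0.5·0.189 = 0.3884875.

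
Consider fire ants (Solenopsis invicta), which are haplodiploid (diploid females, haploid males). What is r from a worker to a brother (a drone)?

0.25

Her haploid brother carries none of their father's genes and a random half of their mother's genome; that half matches the maternal half of her own genome with probability 1/2: r = 1/2 · 1/2 = 1/4.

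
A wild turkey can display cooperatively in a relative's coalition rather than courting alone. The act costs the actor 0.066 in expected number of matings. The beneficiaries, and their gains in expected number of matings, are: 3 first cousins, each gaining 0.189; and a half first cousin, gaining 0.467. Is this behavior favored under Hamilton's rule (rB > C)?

Yes

Hamilton's rule: the trait is favored when the sum of r·B over every recipient exceeds the actor's cost C.
r to a first cousin = 1/8 (first cousins share one grandparent pair — two paths of length 4: r = 2·(1/2)^4 = 1/8).
r to a half first cousin = 0.0625 (half first cousins share one grandparent — one path of length 4: r = (1/2)^4 = 1/16).
Summing one r·B term per recipient: 3·0.125·0.189 + 1·0.0625·0.467 = 0.1000625.
0.1000625 > 0.066: the indirect benefit exceeds the cost.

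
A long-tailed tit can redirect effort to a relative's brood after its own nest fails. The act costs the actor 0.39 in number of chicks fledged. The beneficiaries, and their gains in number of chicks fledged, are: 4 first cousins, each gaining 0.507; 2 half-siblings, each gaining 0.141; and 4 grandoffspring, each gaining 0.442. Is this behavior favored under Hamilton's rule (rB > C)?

Yes

Hamilton's rule: the trait is favored when the sum of r·B over every recipient exceeds the actor's cost C.
r to a first cousin = 1/8 (first cousins share one grandparent pair — two paths of length 4: r = 2·(1/2)^4 = 1/8).
r to a half-sibling = 0.25 (half-sibs share one parent — one path of length 2: r = (1/2)^2 = 1/4).
r to a grandoffspring = 1/4 (two parent–offspring links: r = (1/2)^2 = 1/4).
Summing one r·B term per recipient: 4·0.125·0.507 + 2·0.25·0.141 + 4·0.25·0.442 = 0.766.
0.766 > 0.39: the indirect benefit exceeds the cost.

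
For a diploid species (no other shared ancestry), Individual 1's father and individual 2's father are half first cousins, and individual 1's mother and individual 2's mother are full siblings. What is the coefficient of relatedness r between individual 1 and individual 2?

With two independent routes of shared ancestry, r is the sum of the two contributions.
Individual 1 and individual 2 are related in two ways: half second cousins through their fathers (r = 1/64) and first cousins through their mothers (r = 1/8).
r = 1/64 + 1/8 = 9/64 = 0.140625.

0.140625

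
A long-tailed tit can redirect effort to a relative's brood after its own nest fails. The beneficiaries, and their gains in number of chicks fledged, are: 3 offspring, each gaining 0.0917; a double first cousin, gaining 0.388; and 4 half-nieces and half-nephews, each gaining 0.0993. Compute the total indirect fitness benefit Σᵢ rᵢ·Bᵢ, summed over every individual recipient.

r to an offspring = 0.5 (one parent–offspring link: r = (1/2)^1 = 1/2).
r to a double first cousin = 0.25 (double first cousins share both grandparent pairs — four paths of length 4: r = 4·(1/2)^4 = 1/4).
r to a half-niece or half-nephew = 1/8 (half-aunt/uncle↔niece/nephew: one path of length 3: r = (1/2)^3 = 1/8).
Summing one r·B term per recipient: 3·0.5·0.0917 + 1·0.25·0.388 + 4·0.125·0.0993 = 0.2842.

0.2842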